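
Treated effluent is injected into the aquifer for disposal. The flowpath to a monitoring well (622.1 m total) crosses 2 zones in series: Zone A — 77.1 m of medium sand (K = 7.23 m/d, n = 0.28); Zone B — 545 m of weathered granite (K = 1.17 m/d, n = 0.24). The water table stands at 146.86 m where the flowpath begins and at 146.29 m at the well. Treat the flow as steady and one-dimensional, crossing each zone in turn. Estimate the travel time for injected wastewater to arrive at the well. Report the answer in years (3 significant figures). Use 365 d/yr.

Total head drop ΔH = 146.86 − 146.29 = 0.57 m
Continuity: the same q passes through each zone, so ΔH = q·Σ(L_j/K_j) — the zones act as resistances in series.
Σ(L/K) = 77.1/7.23 + 545/1.17 = 10.66 + 465.8 = 476.5 d
q = ΔH / Σ(L/K) = 0.57 / 476.5 = 0.001196 m/d (same in every zone)
Zone A: v = q/n = 0.001196/0.28 = 0.004272 m/d → t_A = 77.1/0.004272 = 18050 d
Zone B: v = q/n = 0.001196/0.24 = 0.004985 m/d → t_B = 545/0.004985 = 109300 d
Total t = 18050 + 109300 = 127400 d
   = 127400 / 365 = 349 yr

349 years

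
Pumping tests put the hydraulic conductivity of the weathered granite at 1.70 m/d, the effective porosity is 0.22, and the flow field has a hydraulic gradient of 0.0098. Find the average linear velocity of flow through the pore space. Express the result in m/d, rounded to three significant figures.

q = Ki = 1.70 × 0.0098 = 0.01666 m/d
Average linear velocity = 0.01666 / 0.22 = 0.07573 m/d

0.0757 m/d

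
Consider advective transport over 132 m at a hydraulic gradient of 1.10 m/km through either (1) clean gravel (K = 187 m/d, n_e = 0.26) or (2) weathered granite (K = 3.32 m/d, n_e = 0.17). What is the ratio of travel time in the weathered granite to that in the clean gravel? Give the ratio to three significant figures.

36.8

Unit 1 (clean gravel): v = 187×0.0011/0.26 = 0.7912 m/d, t = 132/0.7912 = 166.8 d
Unit 2 (weathered granite): v = 3.32×0.0011/0.17 = 0.02148 m/d, t = 132/0.02148 = 6145 d
t(weathered granite) / t(clean gravel) = 6145/166.8 = 36.8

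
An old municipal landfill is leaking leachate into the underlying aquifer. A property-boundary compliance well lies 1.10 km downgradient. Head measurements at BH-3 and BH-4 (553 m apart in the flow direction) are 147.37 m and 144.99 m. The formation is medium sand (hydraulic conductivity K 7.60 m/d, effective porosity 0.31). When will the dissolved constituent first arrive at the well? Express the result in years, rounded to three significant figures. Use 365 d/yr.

Hydraulic gradient i = (147.37 − 144.99) / 553 = 2.38 / 553 = 0.004304
Specific discharge q = 7.60 × 0.004304 = 0.03271 m/d
Seepage velocity v = q / n = 0.03271 / 0.31 = 0.1055 m/d
L = 1.10 km = 1100 m
t = L / v = 1100 / 0.1055 = 10430 d
   = 10430 / 365 = 28.6 yr

28.6 years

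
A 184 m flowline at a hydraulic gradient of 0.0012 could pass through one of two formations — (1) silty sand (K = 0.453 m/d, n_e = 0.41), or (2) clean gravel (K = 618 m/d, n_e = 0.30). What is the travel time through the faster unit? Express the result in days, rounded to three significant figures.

74.4 days

Unit 1 (silty sand): v = 0.453×0.0012/0.41 = 0.001326 m/d, t = 184/0.001326 = 138800 d
Unit 2 (clean gravel): v = 618×0.0012/0.30 = 2.472 m/d, t = 184/2.472 = 74.43 d
Faster unit: t = 74.4 d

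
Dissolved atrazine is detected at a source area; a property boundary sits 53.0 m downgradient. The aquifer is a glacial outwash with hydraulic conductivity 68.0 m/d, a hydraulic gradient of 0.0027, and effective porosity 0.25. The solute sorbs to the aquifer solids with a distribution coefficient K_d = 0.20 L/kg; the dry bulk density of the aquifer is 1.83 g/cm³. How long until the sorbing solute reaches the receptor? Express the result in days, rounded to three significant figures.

q = Ki = 68.0 × 0.0027 = 0.1836 m/d
Average linear velocity = 0.1836 / 0.25 = 0.7344 m/d
Retardation R = 1 + ρ_b·K_d/n = 1 + 1.83×0.20/0.25 = 2.464
Contaminant velocity v_c = v/R = 0.7344/2.464 = 0.2981 m/d
t = L/v_c = 53.0/0.2981 = 177.8 d

178 days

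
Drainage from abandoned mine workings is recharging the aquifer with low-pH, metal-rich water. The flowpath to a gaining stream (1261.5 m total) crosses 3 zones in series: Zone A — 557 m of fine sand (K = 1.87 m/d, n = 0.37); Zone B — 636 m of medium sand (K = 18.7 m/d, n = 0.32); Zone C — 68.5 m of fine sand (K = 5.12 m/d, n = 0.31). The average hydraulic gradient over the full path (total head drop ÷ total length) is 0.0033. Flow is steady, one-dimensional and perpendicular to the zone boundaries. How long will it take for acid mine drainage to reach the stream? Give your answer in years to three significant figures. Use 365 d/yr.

For zones in series the flux q is common to all zones; the equivalent conductivity is the harmonic (thickness-weighted) mean, K_eq = L_total / Σ(L_j/K_j).
Σ(L/K) = 557/1.87 + 636/18.7 + 68.5/5.12 = 297.9 + 34.01 + 13.38 = 345.3 d
K_eq = L_total / Σ(L/K) = 1261.5 / 345.3 = 3.654 m/d
q = K_eq · i = 3.654 × 0.0033 = 0.01206 m/d (same in every zone)
Zone A: v = q/n = 0.01206/0.37 = 0.03259 m/d → t_A = 557/0.03259 = 17090 d
Zone B: v = q/n = 0.01206/0.32 = 0.03768 m/d → t_B = 636/0.03768 = 16880 d
Zone C: v = q/n = 0.01206/0.31 = 0.03890 m/d → t_C = 68.5/0.03890 = 1761 d
Total t = 17090 + 16880 + 1761 = 35730 d
   = 35730 / 365 = 97.9 yr

97.9 years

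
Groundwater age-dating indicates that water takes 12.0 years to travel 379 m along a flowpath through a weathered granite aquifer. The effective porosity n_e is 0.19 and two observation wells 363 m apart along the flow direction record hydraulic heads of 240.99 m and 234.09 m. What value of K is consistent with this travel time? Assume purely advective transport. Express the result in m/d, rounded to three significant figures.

Hydraulic gradient i = (240.99 − 234.09) / 363 = 6.90 / 363 = 0.01901
t = 12.0 years = 4380 d
v = L / t = 379 / 4380 = 0.08653 m/d
K = v · n / i = 0.08653 × 0.19 / 0.01901 = 0.865 m/d

0.865 m/d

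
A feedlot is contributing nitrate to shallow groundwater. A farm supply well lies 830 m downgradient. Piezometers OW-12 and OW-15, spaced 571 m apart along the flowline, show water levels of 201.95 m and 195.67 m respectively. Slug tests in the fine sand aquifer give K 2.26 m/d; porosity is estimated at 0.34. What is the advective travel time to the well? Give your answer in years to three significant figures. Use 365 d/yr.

31.1 years

Hydraulic gradient i = (201.95 − 195.67) / 571 = 6.28 / 571 = 0.01100
q = Ki = 2.26 × 0.01100 = 0.02486 m/d
Seepage velocity v = q / n = 0.02486 / 0.34 = 0.07311 m/d
t = L / v = 830 / 0.07311 = 11350 d
   = 11350 / 365 = 31.1 yr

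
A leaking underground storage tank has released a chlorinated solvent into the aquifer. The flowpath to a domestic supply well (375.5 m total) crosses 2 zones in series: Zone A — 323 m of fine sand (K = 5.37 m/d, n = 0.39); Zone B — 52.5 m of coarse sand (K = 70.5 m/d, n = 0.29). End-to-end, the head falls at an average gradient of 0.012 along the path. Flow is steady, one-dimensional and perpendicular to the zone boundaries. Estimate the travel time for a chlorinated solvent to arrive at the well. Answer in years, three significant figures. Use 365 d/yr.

5.23 years

For zones in series the flux q is common to all zones; the equivalent conductivity is the harmonic (thickness-weighted) mean, K_eq = L_total / Σ(L_j/K_j).
Σ(L/K) = 323/5.37 + 52.5/70.5 = 60.15 + 0.7447 = 60.89 d
K_eq = L_total / Σ(L/K) = 375.5 / 60.89 = 6.166 m/d
q = K_eq · i = 6.166 × 0.012 = 0.07400 m/d (same in every zone)
Zone A: v = q/n = 0.07400/0.39 = 0.1897 m/d → t_A = 323/0.1897 = 1702 d
Zone B: v = q/n = 0.07400/0.29 = 0.2552 m/d → t_B = 52.5/0.2552 = 205.7 d
Total t = 1702 + 205.7 = 1908 d
   = 1908 / 365 = 5.23 yr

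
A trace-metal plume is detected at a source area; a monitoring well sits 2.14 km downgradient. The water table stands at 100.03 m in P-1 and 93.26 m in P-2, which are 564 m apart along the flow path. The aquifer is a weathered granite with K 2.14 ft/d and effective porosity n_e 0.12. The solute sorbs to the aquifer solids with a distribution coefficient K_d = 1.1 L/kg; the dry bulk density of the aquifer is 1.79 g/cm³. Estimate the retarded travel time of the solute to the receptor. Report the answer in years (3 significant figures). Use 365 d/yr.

1560 years

Hydraulic gradient i = (100.03 − 93.26) / 564 = 6.77 / 564 = 0.01200
K = 2.14 ft/d × 0.3048 = 0.6523 m/d
q = Ki = 0.6523 × 0.01200 = 0.007830 m/d
v = Ki/n = 0.6523·0.01200/0.12 = 0.06525 m/d
Retardation R = 1 + ρ_b·K_d/n = 1 + 1.79×1.1/0.12 = 17.41
Contaminant velocity v_c = v/R = 0.06525/17.41 = 0.003748 m/d
L = 2.14 km = 2140 m
t = L/v_c = 2140/0.003748 = 571000 d
   = 571000/365 = 1560 yr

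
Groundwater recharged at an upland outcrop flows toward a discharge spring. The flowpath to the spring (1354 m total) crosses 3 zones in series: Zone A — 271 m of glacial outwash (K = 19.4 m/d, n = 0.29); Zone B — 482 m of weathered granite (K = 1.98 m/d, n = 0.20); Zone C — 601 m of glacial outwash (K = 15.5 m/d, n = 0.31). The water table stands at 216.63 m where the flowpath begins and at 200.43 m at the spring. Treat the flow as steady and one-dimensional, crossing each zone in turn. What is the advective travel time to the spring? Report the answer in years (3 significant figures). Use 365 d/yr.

Total head drop ΔH = 216.63 − 200.43 = 16.20 m
Steady 1-D flow in series ⇒ the Darcy flux q is identical in every zone and the zone head losses add (resistances L/K in series).
Σ(L/K) = 271/19.4 + 482/1.98 + 601/15.5 = 13.97 + 243.4 + 38.77 = 296.2 d
q = ΔH / Σ(L/K) = 16.20 / 296.2 = 0.05470 m/d (same in every zone)
Zone A: v = q/n = 0.05470/0.29 = 0.1886 m/d → t_A = 271/0.1886 = 1437 d
Zone B: v = q/n = 0.05470/0.20 = 0.2735 m/d → t_B = 482/0.2735 = 1762 d
Zone C: v = q/n = 0.05470/0.31 = 0.1764 m/d → t_C = 601/0.1764 = 3406 d
Total t = 1437 + 1762 + 3406 = 6605 d
   = 6605 / 365 = 18.1 yr

18.1 years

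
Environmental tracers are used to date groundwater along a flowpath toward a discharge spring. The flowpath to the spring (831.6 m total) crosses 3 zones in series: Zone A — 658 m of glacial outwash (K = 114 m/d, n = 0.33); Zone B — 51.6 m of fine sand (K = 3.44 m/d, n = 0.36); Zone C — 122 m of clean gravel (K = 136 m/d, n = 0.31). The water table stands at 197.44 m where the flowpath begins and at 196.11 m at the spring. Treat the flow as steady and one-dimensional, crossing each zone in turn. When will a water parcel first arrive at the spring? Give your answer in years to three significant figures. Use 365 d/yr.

12.2 years

Total head drop ΔH = 197.44 − 196.11 = 1.33 m
Steady 1-D flow in series ⇒ the Darcy flux q is identical in every zone and the zone head losses add (resistances L/K in series).
Σ(L/K) = 658/114 + 51.6/3.44 + 122/136 = 5.772 + 15.00 + 0.8971 = 21.67 d
q = ΔH / Σ(L/K) = 1.33 / 21.67 = 0.06138 m/d (same in every zone)
Zone A: v = q/n = 0.06138/0.33 = 0.1860 m/d → t_A = 658/0.1860 = 3538 d
Zone B: v = q/n = 0.06138/0.36 = 0.1705 m/d → t_B = 51.6/0.1705 = 302.6 d
Zone C: v = q/n = 0.06138/0.31 = 0.1980 m/d → t_C = 122/0.1980 = 616.2 d
Total t = 3538 + 302.6 + 616.2 = 4457 d
   = 4457 / 365 = 12.2 yr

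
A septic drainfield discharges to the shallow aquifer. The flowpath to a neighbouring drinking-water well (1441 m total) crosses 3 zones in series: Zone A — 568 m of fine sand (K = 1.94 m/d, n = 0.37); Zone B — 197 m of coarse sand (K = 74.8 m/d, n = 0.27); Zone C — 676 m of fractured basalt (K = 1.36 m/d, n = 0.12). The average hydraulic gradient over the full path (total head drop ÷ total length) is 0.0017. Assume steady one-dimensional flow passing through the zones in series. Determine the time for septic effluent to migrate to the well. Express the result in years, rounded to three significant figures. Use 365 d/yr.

305 years

Steady 1-D flow in series ⇒ the Darcy flux q is identical in every zone and the zone head losses add (resistances L/K in series).
Σ(L/K) = 568/1.94 + 197/74.8 + 676/1.36 = 292.8 + 2.634 + 497.1 = 792.5 d
K_eq = L_total / Σ(L/K) = 1441 / 792.5 = 1.818 m/d
q = K_eq · i = 1.818 × 0.0017 = 0.003091 m/d (same in every zone)
Zone A: v = q/n = 0.003091/0.37 = 0.008355 m/d → t_A = 568/0.008355 = 67990 d
Zone B: v = q/n = 0.003091/0.27 = 0.01145 m/d → t_B = 197/0.01145 = 17210 d
Zone C: v = q/n = 0.003091/0.12 = 0.02576 m/d → t_C = 676/0.02576 = 26240 d
Total t = 67990 + 17210 + 26240 = 111400 d
   = 111400 / 365 = 305 yr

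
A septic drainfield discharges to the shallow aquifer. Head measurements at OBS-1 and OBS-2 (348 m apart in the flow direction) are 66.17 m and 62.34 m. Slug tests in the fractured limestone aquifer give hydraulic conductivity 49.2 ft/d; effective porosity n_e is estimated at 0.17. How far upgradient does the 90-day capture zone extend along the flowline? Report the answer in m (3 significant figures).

87.4 m

Hydraulic gradient i = (66.17 − 62.34) / 348 = 3.83 / 348 = 0.01101
K = 49.2 ft/d × 0.3048 = 15.00 m/d
q = Ki = 15.00 × 0.01101 = 0.1650 m/d
Seepage velocity v = q / n = 0.1650 / 0.17 = 0.9708 m/d
L = v × T = 0.9708 × 90 = 87.38 m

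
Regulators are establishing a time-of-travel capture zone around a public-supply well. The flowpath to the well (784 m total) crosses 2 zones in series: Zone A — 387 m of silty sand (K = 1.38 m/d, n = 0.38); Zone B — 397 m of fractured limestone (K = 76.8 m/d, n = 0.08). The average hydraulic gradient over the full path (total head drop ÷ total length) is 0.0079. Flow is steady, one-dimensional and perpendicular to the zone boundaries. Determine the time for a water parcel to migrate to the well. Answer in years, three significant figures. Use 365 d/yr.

Continuity: the same q passes through each zone, so ΔH = q·Σ(L_j/K_j) — the zones act as resistances in series.
Σ(L/K) = 387/1.38 + 397/76.8 = 280.4 + 5.169 = 285.6 d
K_eq = L_total / Σ(L/K) = 784 / 285.6 = 2.745 m/d
q = K_eq · i = 2.745 × 0.0079 = 0.02169 m/d (same in every zone)
Zone A: v = q/n = 0.02169/0.38 = 0.05707 m/d → t_A = 387/0.05707 = 6781 d
Zone B: v = q/n = 0.02169/0.08 = 0.2711 m/d → t_B = 397/0.2711 = 1465 d
Total t = 6781 + 1465 = 8246 d
   = 8246 / 365 = 22.6 yr

22.6 years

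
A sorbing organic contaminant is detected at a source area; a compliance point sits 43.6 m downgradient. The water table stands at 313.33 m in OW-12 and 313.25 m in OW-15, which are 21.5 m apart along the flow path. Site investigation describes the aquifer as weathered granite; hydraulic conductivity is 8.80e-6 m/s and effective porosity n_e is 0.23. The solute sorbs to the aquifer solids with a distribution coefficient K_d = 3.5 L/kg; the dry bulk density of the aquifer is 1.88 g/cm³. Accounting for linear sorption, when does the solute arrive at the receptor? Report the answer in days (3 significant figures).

Hydraulic gradient i = (313.33 − 313.25) / 21.5 = 0.08 / 21.5 = 0.003721
K = 8.80e-6 m/s × 86400 s/d = 0.7603 m/d
Darcy flux q = K·i = 0.7603 × 0.003721 = 0.002829 m/d
Seepage velocity v = q / n = 0.002829 / 0.23 = 0.01230 m/d
Retardation R = 1 + ρ_b·K_d/n = 1 + 1.88×3.5/0.23 = 29.61
Contaminant velocity v_c = v/R = 0.01230/29.61 = 4.154e-4 m/d
t = L/v_c = 43.6/4.154e-4 = 105000 d

105000 days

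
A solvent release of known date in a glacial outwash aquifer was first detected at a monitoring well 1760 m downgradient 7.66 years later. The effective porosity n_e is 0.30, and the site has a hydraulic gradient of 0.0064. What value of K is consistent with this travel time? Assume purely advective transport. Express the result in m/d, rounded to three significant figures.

29.5 m/d

t = 7.66 years = 2796 d
v = L / t = 1760 / 2796 = 0.6295 m/d
K = v · n / i = 0.6295 × 0.30 / 0.0064 = 29.5 m/d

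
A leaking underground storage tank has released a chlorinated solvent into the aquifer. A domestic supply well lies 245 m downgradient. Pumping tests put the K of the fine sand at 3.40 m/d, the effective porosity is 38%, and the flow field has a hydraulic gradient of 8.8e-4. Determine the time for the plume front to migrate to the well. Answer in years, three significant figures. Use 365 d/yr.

85.3 years

Specific discharge q = 3.40 × 8.8e-4 = 0.002992 m/d
v_s = q/n_e = 0.002992/0.38 = 0.007874 m/d
t = L / v = 245 / 0.007874 = 31120 d
   = 31120 / 365 = 85.3 yr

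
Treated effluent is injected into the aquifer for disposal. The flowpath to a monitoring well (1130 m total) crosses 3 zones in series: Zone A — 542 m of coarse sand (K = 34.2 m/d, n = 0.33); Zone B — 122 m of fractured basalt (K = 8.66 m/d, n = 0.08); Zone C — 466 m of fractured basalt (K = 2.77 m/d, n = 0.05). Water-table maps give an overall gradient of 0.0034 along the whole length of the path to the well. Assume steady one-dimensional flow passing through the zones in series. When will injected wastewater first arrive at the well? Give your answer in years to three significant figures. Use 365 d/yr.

29.9 years

For zones in series the flux q is common to all zones; the equivalent conductivity is the harmonic (thickness-weighted) mean, K_eq = L_total / Σ(L_j/K_j).
Σ(L/K) = 542/34.2 + 122/8.66 + 466/2.77 = 15.85 + 14.09 + 168.2 = 198.2 d
K_eq = L_total / Σ(L/K) = 1130 / 198.2 = 5.702 m/d
q = K_eq · i = 5.702 × 0.0034 = 0.01939 m/d (same in every zone)
Zone A: v = q/n = 0.01939/0.33 = 0.05875 m/d → t_A = 542/0.05875 = 9225 d
Zone B: v = q/n = 0.01939/0.08 = 0.2423 m/d → t_B = 122/0.2423 = 503.4 d
Zone C: v = q/n = 0.01939/0.05 = 0.3878 m/d → t_C = 466/0.3878 = 1202 d
Total t = 9225 + 503.4 + 1202 = 10930 d
   = 10930 / 365 = 29.9 yr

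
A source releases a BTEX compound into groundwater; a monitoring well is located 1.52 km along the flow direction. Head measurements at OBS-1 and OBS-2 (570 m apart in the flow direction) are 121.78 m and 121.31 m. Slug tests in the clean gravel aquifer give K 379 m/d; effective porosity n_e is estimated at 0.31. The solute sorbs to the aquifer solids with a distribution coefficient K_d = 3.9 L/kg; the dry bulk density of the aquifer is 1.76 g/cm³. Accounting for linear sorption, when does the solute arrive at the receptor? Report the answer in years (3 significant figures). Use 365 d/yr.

Hydraulic gradient i = (121.78 − 121.31) / 570 = 0.47 / 570 = 8.246e-4
Specific discharge q = 379 × 8.246e-4 = 0.3125 m/d
v_s = q/n_e = 0.3125/0.31 = 1.008 m/d
Retardation R = 1 + ρ_b·K_d/n = 1 + 1.76×3.9/0.31 = 23.14
Contaminant velocity v_c = v/R = 1.008/23.14 = 0.04356 m/d
L = 1.52 km = 1520 m
t = L/v_c = 1520/0.04356 = 34890 d
   = 34890/365 = 95.6 yr

95.6 years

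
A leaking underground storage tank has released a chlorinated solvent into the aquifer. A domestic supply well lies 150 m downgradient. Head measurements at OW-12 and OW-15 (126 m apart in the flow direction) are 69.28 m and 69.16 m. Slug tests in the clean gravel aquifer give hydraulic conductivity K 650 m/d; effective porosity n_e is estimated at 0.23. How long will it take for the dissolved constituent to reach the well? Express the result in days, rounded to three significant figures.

55.7 days

Hydraulic gradient i = (69.28 − 69.16) / 126 = 0.12 / 126 = 9.524e-4
Specific discharge q = 650 × 9.524e-4 = 0.6190 m/d
Average linear velocity = 0.6190 / 0.23 = 2.692 m/d
t = L / v = 150 / 2.692 = 55.73 d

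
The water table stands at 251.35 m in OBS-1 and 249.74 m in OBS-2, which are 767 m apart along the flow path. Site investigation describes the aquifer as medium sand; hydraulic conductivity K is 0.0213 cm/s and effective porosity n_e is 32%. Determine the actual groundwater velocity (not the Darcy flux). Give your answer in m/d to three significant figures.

0.121 m/d

Hydraulic gradient i = (251.35 − 249.74) / 767 = 1.61 / 767 = 0.002099
K = 0.0213 cm/s × 864 = 18.40 m/d
Specific discharge q = 18.40 × 0.002099 = 0.03863 m/d
Seepage velocity v = q / n = 0.03863 / 0.32 = 0.1207 m/d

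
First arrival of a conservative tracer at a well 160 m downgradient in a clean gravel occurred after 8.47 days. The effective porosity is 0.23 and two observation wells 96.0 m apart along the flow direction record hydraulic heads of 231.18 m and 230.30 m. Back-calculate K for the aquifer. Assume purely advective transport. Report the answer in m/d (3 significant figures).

Hydraulic gradient i = (231.18 − 230.30) / 96.0 = 0.88 / 96.0 = 0.009167
v = L / t = 160 / 8.47 = 18.89 m/d
K = v · n / i = 18.89 × 0.23 / 0.009167 = 474 m/d

474 m/d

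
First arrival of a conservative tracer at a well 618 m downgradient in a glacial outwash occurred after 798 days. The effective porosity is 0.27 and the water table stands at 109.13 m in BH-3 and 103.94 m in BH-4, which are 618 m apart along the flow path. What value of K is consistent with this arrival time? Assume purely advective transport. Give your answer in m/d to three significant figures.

24.9 m/d

Hydraulic gradient i = (109.13 − 103.94) / 618 = 5.19 / 618 = 0.008398
v = L / t = 618 / 798 = 0.7744 m/d
K = v · n / i = 0.7744 × 0.27 / 0.008398 = 24.9 m/d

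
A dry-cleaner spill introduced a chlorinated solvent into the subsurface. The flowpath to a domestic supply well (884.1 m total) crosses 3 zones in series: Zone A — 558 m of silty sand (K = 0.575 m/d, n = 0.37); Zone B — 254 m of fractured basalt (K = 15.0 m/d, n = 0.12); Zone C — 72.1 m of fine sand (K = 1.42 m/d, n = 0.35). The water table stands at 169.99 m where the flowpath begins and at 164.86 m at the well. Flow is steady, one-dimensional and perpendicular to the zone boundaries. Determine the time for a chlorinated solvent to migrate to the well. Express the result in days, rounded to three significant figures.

53100 days

Total head drop ΔH = 169.99 − 164.86 = 5.13 m
Continuity: the same q passes through each zone, so ΔH = q·Σ(L_j/K_j) — the zones act as resistances in series.
Σ(L/K) = 558/0.575 + 254/15.0 + 72.1/1.42 = 970.4 + 16.93 + 50.77 = 1038 d
q = ΔH / Σ(L/K) = 5.13 / 1038 = 0.004942 m/d (same in every zone)
Zone A: v = q/n = 0.004942/0.37 = 0.01336 m/d → t_A = 558/0.01336 = 41780 d
Zone B: v = q/n = 0.004942/0.12 = 0.04118 m/d → t_B = 254/0.04118 = 6168 d
Zone C: v = q/n = 0.004942/0.35 = 0.01412 m/d → t_C = 72.1/0.01412 = 5107 d
Total t = 41780 + 6168 + 5107 = 53060 d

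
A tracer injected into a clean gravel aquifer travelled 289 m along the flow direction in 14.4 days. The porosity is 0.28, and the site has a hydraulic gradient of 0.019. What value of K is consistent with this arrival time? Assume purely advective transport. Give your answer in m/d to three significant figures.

v = L / t = 289 / 14.4 = 20.07 m/d
K = v · n / i = 20.07 × 0.28 / 0.019 = 296 m/d

296 m/d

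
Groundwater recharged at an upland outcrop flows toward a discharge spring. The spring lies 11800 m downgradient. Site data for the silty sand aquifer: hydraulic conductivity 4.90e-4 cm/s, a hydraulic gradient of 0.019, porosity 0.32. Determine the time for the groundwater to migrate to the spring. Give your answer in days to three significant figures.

469000 days

K = 4.90e-4 cm/s × 864 = 0.4234 m/d
Specific discharge q = 0.4234 × 0.019 = 0.008044 m/d
v_s = q/n_e = 0.008044/0.32 = 0.02514 m/d
t = L / v = 11800 / 0.02514 = 469400 d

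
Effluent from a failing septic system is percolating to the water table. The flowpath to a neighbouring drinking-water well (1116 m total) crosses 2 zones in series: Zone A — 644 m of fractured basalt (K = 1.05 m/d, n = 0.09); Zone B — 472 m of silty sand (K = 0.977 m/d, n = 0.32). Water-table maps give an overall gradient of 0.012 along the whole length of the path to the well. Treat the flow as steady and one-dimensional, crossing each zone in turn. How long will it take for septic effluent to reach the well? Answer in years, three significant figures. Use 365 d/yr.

46.9 years

Steady 1-D flow in series ⇒ the Darcy flux q is identical in every zone and the zone head losses add (resistances L/K in series).
Σ(L/K) = 644/1.05 + 472/0.977 = 613.3 + 483.1 = 1096 d
K_eq = L_total / Σ(L/K) = 1116 / 1096 = 1.018 m/d
q = K_eq · i = 1.018 × 0.012 = 0.01221 m/d (same in every zone)
Zone A: v = q/n = 0.01221/0.09 = 0.1357 m/d → t_A = 644/0.1357 = 4745 d
Zone B: v = q/n = 0.01221/0.32 = 0.03817 m/d → t_B = 472/0.03817 = 12370 d
Total t = 4745 + 12370 = 17110 d
   = 17110 / 365 = 46.9 yr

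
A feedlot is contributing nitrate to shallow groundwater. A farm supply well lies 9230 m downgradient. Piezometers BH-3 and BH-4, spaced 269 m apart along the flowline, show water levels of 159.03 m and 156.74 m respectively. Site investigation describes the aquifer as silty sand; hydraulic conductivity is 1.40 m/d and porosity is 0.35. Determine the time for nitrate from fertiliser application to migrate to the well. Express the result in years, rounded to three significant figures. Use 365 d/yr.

743 years

Hydraulic gradient i = (159.03 − 156.74) / 269 = 2.29 / 269 = 0.008513
Specific discharge q = 1.40 × 0.008513 = 0.01192 m/d
Seepage velocity v = q / n = 0.01192 / 0.35 = 0.03405 m/d
t = L / v = 9230 / 0.03405 = 271100 d
   = 271100 / 365 = 743 yr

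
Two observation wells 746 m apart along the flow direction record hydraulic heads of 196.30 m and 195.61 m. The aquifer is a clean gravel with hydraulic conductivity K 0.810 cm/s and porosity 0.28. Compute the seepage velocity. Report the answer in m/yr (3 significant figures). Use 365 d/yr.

Hydraulic gradient i = (196.30 − 195.61) / 746 = 0.69 / 746 = 9.249e-4
K = 0.810 cm/s × 864 = 699.8 m/d
q = Ki = 699.8 × 9.249e-4 = 0.6473 m/d
v_s = q/n_e = 0.6473/0.28 = 2.312 m/d
   = 2.312 × 365 = 844 m/yr

844 m/yr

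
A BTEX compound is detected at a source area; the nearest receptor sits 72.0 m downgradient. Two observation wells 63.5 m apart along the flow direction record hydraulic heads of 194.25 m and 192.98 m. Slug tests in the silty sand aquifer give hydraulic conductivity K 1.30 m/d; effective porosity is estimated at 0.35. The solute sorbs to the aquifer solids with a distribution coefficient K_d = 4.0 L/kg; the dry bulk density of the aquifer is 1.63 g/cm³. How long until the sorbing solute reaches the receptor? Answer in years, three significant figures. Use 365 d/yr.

52.1 years

Hydraulic gradient i = (194.25 − 192.98) / 63.5 = 1.27 / 63.5 = 0.02000
Darcy flux q = K·i = 1.30 × 0.02000 = 0.02600 m/d
v = Ki/n = 1.30·0.02000/0.35 = 0.07429 m/d
Retardation R = 1 + ρ_b·K_d/n = 1 + 1.63×4.0/0.35 = 19.63
Contaminant velocity v_c = v/R = 0.07429/19.63 = 0.003785 m/d
t = L/v_c = 72.0/0.003785 = 19020 d
   = 19020/365 = 52.1 yr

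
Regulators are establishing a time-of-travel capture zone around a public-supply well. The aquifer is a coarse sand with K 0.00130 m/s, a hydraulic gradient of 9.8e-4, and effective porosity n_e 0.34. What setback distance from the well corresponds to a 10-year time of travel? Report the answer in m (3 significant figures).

K = 0.00130 m/s × 86400 s/d = 112.3 m/d
Darcy flux q = K·i = 112.3 × 9.8e-4 = 0.1101 m/d
Average linear velocity = 0.1101 / 0.34 = 0.3237 m/d
T = 10 yr × 365 = 3650 d
L = v × T = 0.3237 × 3650 = 1182 m

1180 m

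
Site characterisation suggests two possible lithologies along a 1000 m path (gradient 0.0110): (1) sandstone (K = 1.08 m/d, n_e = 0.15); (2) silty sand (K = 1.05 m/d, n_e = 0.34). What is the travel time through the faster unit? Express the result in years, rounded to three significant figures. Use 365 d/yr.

34.6 years

Unit 1 (sandstone): v = 1.08×0.011/0.15 = 0.07920 m/d, t = 1000/0.07920 = 12630 d
Unit 2 (silty sand): v = 1.05×0.011/0.34 = 0.03397 m/d, t = 1000/0.03397 = 29440 d
Faster: 12630 d / 365 = 34.6 yr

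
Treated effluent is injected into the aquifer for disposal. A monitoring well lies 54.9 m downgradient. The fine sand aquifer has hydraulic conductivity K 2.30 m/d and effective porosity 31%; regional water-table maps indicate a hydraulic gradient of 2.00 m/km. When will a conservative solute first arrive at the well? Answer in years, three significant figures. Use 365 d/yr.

10.1 years

Specific discharge q = 2.30 × 0.0020 = 0.004600 m/d
Average linear velocity = 0.004600 / 0.31 = 0.01484 m/d
t = L / v = 54.9 / 0.01484 = 3700 d
   = 3700 / 365 = 10.1 yr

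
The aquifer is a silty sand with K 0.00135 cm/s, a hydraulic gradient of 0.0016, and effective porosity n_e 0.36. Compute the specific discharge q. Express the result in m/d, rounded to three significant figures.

0.00187 m/d

K = 0.00135 cm/s × 864 = 1.166 m/d
Darcy flux q = K·i = 1.166 × 0.0016 = 0.001866 m/d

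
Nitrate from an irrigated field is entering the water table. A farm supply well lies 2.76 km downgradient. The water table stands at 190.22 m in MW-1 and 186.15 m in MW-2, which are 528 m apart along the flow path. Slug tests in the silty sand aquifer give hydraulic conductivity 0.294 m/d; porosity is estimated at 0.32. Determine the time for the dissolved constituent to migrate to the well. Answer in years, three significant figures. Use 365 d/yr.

Hydraulic gradient i = (190.22 − 186.15) / 528 = 4.07 / 528 = 0.007708
Darcy flux q = K·i = 0.294 × 0.007708 = 0.002266 m/d
Seepage velocity v = q / n = 0.002266 / 0.32 = 0.007082 m/d
L = 2.76 km = 2760 m
t = L / v = 2760 / 0.007082 = 389700 d
   = 389700 / 365 = 1070 yr

1070 years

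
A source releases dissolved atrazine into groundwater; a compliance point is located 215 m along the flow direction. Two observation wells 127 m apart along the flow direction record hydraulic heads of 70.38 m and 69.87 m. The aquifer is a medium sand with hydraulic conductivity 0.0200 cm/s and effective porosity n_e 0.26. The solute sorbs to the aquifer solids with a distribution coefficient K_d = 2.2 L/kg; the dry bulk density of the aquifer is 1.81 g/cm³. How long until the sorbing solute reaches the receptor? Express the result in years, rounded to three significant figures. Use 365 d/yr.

36.0 years

Hydraulic gradient i = (70.38 − 69.87) / 127 = 0.51 / 127 = 0.004016
K = 0.0200 cm/s × 864 = 17.28 m/d
Specific discharge q = 17.28 × 0.004016 = 0.06939 m/d
Seepage velocity v = q / n = 0.06939 / 0.26 = 0.2669 m/d
Retardation R = 1 + ρ_b·K_d/n = 1 + 1.81×2.2/0.26 = 16.32
Contaminant velocity v_c = v/R = 0.2669/16.32 = 0.01636 m/d
t = L/v_c = 215/0.01636 = 13140 d
   = 13140/365 = 36.0 yr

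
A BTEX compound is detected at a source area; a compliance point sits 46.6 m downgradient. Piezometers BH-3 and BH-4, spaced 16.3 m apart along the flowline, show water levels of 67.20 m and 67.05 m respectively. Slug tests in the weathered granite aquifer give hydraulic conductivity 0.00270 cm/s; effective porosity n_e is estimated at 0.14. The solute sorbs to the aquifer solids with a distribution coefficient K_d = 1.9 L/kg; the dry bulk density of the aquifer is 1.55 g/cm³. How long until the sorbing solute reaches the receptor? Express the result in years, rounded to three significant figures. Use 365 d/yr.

18.3 years

Hydraulic gradient i = (67.20 − 67.05) / 16.3 = 0.15 / 16.3 = 0.009202
K = 0.00270 cm/s × 864 = 2.333 m/d
Specific discharge q = 2.333 × 0.009202 = 0.02147 m/d
v_s = q/n_e = 0.02147/0.14 = 0.1533 m/d
Retardation R = 1 + ρ_b·K_d/n = 1 + 1.55×1.9/0.14 = 22.04
Contaminant velocity v_c = v/R = 0.1533/22.04 = 0.006959 m/d
t = L/v_c = 46.6/0.006959 = 6697 d
   = 6697/365 = 18.3 yr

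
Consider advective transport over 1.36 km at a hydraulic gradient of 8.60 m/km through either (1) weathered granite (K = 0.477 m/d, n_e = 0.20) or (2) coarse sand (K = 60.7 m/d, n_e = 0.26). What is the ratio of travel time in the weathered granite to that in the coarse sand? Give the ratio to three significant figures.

Unit 1 (weathered granite): v = 0.477×0.0086/0.20 = 0.02051 m/d, t = 1360/0.02051 = 66310 d
Unit 2 (coarse sand): v = 60.7×0.0086/0.26 = 2.008 m/d, t = 1360/2.008 = 677.4 d
t(weathered granite) / t(coarse sand) = 66310/677.4 = 97.9

97.9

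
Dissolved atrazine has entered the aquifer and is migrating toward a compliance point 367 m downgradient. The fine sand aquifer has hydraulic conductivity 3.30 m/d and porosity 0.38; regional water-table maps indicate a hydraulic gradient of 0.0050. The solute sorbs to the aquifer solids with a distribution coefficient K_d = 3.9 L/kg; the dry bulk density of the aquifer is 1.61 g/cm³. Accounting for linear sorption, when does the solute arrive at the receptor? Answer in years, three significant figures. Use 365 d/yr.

406 years

Specific discharge q = 3.30 × 0.0050 = 0.01650 m/d
v = Ki/n = 3.30·0.0050/0.38 = 0.04342 m/d
Retardation R = 1 + ρ_b·K_d/n = 1 + 1.61×3.9/0.38 = 17.52
Contaminant velocity v_c = v/R = 0.04342/17.52 = 0.002478 m/d
t = L/v_c = 367/0.002478 = 148100 d
   = 148100/365 = 406 yr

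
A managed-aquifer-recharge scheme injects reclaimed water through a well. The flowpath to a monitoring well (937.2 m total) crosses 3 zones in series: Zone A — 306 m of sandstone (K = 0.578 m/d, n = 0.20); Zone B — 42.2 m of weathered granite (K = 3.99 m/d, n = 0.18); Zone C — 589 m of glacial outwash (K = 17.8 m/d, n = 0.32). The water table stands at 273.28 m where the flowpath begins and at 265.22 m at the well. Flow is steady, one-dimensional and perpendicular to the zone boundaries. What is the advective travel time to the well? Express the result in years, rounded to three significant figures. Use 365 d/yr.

Total head drop ΔH = 273.28 − 265.22 = 8.06 m
Continuity: the same q passes through each zone, so ΔH = q·Σ(L_j/K_j) — the zones act as resistances in series.
Σ(L/K) = 306/0.578 + 42.2/3.99 + 589/17.8 = 529.4 + 10.58 + 33.09 = 573.1 d
q = ΔH / Σ(L/K) = 8.06 / 573.1 = 0.01406 m/d (same in every zone)
Zone A: v = q/n = 0.01406/0.20 = 0.07032 m/d → t_A = 306/0.07032 = 4351 d
Zone B: v = q/n = 0.01406/0.18 = 0.07814 m/d → t_B = 42.2/0.07814 = 540.1 d
Zone C: v = q/n = 0.01406/0.32 = 0.04395 m/d → t_C = 589/0.04395 = 13400 d
Total t = 4351 + 540.1 + 13400 = 18290 d
   = 18290 / 365 = 50.1 yr

50.1 years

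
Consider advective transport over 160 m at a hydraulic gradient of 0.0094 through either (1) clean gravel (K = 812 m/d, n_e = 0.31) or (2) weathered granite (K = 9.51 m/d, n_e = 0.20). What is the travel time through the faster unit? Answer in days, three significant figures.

6.50 days

Unit 1 (clean gravel): v = 812×0.0094/0.31 = 24.62 m/d, t = 160/24.62 = 6.498 d
Unit 2 (weathered granite): v = 9.51×0.0094/0.20 = 0.4470 m/d, t = 160/0.4470 = 358.0 d
Faster unit: t = 6.50 d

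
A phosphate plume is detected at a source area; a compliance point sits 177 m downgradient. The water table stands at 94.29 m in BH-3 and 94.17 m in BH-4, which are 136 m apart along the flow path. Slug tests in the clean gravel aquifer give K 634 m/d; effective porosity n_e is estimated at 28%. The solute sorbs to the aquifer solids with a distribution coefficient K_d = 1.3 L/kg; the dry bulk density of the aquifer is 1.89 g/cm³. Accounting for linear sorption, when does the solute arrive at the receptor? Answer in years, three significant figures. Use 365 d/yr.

2.37 years

Hydraulic gradient i = (94.29 − 94.17) / 136 = 0.12 / 136 = 8.824e-4
q = Ki = 634 × 8.824e-4 = 0.5594 m/d
Average linear velocity = 0.5594 / 0.28 = 1.998 m/d
Retardation R = 1 + ρ_b·K_d/n = 1 + 1.89×1.3/0.28 = 9.775
Contaminant velocity v_c = v/R = 1.998/9.775 = 0.2044 m/d
t = L/v_c = 177/0.2044 = 866.0 d
   = 866.0/365 = 2.37 yr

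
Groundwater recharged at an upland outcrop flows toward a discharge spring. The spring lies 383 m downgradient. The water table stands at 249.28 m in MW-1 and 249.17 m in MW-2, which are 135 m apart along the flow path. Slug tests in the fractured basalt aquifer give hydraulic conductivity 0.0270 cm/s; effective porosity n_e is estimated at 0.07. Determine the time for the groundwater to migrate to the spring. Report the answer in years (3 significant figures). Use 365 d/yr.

3.86 years

Hydraulic gradient i = (249.28 − 249.17) / 135 = 0.11 / 135 = 8.148e-4
K = 0.0270 cm/s × 864 = 23.33 m/d
Darcy flux q = K·i = 23.33 × 8.148e-4 = 0.01901 m/d
Average linear velocity = 0.01901 / 0.07 = 0.2715 m/d
t = L / v = 383 / 0.2715 = 1410 d
   = 1410 / 365 = 3.86 yr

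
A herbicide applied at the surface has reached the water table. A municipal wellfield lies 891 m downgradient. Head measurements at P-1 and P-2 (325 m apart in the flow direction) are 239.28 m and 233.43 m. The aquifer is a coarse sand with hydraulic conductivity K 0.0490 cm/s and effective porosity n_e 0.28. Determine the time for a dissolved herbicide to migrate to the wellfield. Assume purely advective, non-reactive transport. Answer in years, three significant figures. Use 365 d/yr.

Hydraulic gradient i = (239.28 − 233.43) / 325 = 5.85 / 325 = 0.01800
K = 0.0490 cm/s × 864 = 42.34 m/d
Specific discharge q = 42.34 × 0.01800 = 0.7620 m/d
v_s = q/n_e = 0.7620/0.28 = 2.722 m/d
t = L / v = 891 / 2.722 = 327.4 d
   = 327.4 / 365 = 0.897 yr

0.897 years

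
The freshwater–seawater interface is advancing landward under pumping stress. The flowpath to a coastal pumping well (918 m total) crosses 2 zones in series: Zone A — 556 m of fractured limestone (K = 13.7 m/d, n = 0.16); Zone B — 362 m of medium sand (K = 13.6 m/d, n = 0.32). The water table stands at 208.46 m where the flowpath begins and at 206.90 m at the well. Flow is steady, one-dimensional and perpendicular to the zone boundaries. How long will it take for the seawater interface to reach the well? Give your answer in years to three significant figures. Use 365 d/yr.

24.2 years

Total head drop ΔH = 208.46 − 206.90 = 1.56 m
Continuity: the same q passes through each zone, so ΔH = q·Σ(L_j/K_j) — the zones act as resistances in series.
Σ(L/K) = 556/13.7 + 362/13.6 = 40.58 + 26.62 = 67.20 d
q = ΔH / Σ(L/K) = 1.56 / 67.20 = 0.02321 m/d (same in every zone)
Zone A: v = q/n = 0.02321/0.16 = 0.1451 m/d → t_A = 556/0.1451 = 3832 d
Zone B: v = q/n = 0.02321/0.32 = 0.07254 m/d → t_B = 362/0.07254 = 4990 d
Total t = 3832 + 4990 = 8822 d
   = 8822 / 365 = 24.2 yr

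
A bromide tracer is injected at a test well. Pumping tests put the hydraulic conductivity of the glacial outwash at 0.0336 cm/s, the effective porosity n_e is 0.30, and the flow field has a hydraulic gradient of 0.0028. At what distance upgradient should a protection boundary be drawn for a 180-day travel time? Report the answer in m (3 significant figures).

48.8 m

K = 0.0336 cm/s × 864 = 29.03 m/d
q = Ki = 29.03 × 0.0028 = 0.08129 m/d
Average linear velocity = 0.08129 / 0.30 = 0.2710 m/d
L = v × T = 0.2710 × 180 = 48.77 m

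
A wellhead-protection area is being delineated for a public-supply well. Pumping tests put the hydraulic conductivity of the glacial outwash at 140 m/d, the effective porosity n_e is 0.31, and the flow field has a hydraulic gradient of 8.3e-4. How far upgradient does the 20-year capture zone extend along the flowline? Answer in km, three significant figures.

Specific discharge q = 140 × 8.3e-4 = 0.1162 m/d
Average linear velocity = 0.1162 / 0.31 = 0.3748 m/d
T = 20 yr × 365 = 7300 d
L = v × T = 0.3748 × 7300 = 2736 m
   = 2.74 km

2.74 km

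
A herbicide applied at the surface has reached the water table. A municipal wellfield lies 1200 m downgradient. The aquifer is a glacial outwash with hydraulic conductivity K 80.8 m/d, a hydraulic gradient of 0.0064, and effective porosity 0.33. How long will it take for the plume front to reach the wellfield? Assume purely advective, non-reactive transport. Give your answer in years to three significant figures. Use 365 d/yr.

2.10 years

q = Ki = 80.8 × 0.0064 = 0.5171 m/d
v_s = q/n_e = 0.5171/0.33 = 1.567 m/d
t = L / v = 1200 / 1.567 = 765.8 d
   = 765.8 / 365 = 2.10 yr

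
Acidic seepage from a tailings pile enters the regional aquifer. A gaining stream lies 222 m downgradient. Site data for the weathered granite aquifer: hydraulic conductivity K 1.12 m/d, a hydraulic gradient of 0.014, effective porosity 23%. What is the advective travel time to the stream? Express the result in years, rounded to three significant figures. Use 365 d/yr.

q = Ki = 1.12 × 0.014 = 0.01568 m/d
Seepage velocity v = q / n = 0.01568 / 0.23 = 0.06817 m/d
t = L / v = 222 / 0.06817 = 3256 d
   = 3256 / 365 = 8.92 yr

8.92 years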